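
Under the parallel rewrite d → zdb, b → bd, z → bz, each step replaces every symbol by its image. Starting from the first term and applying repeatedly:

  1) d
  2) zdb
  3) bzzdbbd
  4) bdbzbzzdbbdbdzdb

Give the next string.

bdzdbbdbzbdbzbzzdbbdbdzdbbdzdbbzzdbbd

Replace each of the 16 characters of bdbzbzzdbbdbdzdb in place — bd zdb bd bz bd bz bz zdb bd bd zdb bd zdb bz zdb bd — and concatenate.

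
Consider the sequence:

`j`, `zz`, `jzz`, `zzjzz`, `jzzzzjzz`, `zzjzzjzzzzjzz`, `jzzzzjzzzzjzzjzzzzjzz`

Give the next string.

This is a Fibonacci-style word recurrence s(k) = s(k−2)·s(k−1): e.g. j·zz = jzz.
The next term joins zzjzzjzzzzjzz and jzzzzjzzzzjzzjzzzzjzz.

zzjzzjzzzzjzzjzzzzjzzzzjzzjzzzzjzz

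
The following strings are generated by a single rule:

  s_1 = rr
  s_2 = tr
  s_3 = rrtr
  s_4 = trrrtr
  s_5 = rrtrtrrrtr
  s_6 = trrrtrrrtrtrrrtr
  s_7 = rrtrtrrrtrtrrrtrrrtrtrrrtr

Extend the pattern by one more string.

trrrtrrrtrtrrrtrrrtrtrrrtrtrrrtrrrtrtrrrtr

From term 3 onward, concatenate the second-to-last term with the last: rr·tr = rrtr, tr·rrtr = trrrtr, …
Continuing: trrrtrrrtrtrrrtr · rrtrtrrrtrtrrrtrrrtrtrrrtr gives term 8.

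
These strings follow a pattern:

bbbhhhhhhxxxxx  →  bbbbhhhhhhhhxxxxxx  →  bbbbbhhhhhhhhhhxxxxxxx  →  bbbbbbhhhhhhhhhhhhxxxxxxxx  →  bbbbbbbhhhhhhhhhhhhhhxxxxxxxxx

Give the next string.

Reading off run lengths: b runs 3, 4, 5, 6, 7; h runs 6, 8, 10, 12, 14; x runs 5, 6, 7, 8, 9 — each is linear in n, where the shown terms are n = 2, 3, 4, 5, 6.
For the next term, n = 7, so the run lengths are 8, 16, 10.

bbbbbbbbhhhhhhhhhhhhhhhhxxxxxxxxxx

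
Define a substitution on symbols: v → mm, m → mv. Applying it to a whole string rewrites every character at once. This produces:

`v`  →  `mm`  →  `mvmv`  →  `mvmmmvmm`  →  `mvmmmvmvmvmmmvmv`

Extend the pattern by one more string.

mvmmmvmvmvmmmvmmmvmmmvmvmvmmmvmm

Applying the rule to each of the 16 symbols of mvmmmvmvmvmmmvmv gives the pieces mv mm mv mv mv mm mv mm mv mm mv mv mv mm mv mm, which concatenate to the answer.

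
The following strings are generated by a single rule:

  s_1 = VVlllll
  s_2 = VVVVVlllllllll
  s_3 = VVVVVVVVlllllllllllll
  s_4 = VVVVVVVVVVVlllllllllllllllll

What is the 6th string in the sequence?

Reading off run lengths: V runs 2, 5, 8, 11; l runs 5, 9, 13, 17 — each is linear in n (n = 1, 2, …).
At n = 6 the blocks have lengths 17, 25.

VVVVVVVVVVVVVVVVVlllllllllllllllllllllllll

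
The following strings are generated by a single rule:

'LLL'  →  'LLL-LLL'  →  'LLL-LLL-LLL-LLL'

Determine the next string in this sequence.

s(k+1) = s(k)·-·s(k) — each term doubles the last with '-' between the halves.
One more doubling of LLL-LLL-LLL-LLL gives the answer.

LLL-LLL-LLL-LLL-LLL-LLL-LLL-LLL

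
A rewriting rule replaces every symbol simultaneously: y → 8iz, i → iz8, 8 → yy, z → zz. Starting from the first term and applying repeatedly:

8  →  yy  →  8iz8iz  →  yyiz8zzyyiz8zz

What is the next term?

8iz8iziz8zzyyzzzz8iz8iziz8zzyyzzzz

φ(yyiz8zzyyiz8zz) expands symbol-by-symbol to 8iz 8iz iz8 zz yy zz zz 8iz 8iz iz8 zz yy zz zz; joining the 14 pieces gives the next term.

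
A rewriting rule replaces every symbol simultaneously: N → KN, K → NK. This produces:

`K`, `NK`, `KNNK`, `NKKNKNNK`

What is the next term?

Apply φ to NKKNKNNK symbol by symbol: N→KN, K→NK, K→NK, N→KN, K→NK, N→KN, N→KN, K→NK; joined: KN NK NK KN NK KN KN NK.

KNNKNKKNNKKNKNNK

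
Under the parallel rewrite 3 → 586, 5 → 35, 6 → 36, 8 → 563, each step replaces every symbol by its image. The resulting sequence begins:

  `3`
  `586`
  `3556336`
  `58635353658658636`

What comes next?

Applying the rule to each of the 17 symbols of 58635353658658636 gives the pieces 35 563 36 586 35 586 35 586 36 35 563 36 35 563 36 586 36, which concatenate to the answer.

35563365863558635586363556336355633658636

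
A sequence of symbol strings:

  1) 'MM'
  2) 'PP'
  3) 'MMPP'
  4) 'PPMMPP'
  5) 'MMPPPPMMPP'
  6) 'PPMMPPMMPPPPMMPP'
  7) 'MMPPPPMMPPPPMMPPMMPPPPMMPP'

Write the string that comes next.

Each term (from the third on) is the two preceding terms concatenated in order: term 3 = MM·PP = MMPP.
The next term joins PPMMPPMMPPPPMMPP and MMPPPPMMPPPPMMPPMMPPPPMMPP.

PPMMPPMMPPPPMMPPMMPPPPMMPPPPMMPPMMPPPPMMPP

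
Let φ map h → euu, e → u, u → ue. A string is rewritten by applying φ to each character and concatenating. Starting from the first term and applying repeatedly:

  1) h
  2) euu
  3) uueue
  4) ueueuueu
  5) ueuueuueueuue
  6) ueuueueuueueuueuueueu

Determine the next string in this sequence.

φ(ueuueueuueueuueuueueu) expands symbol-by-symbol to ue u ue ue u ue u ue ue u ue u ue ue u ue ue u ue u ue; joining the 21 pieces gives the next term.

ueuueueuueuueueuueuueueuueueuueuue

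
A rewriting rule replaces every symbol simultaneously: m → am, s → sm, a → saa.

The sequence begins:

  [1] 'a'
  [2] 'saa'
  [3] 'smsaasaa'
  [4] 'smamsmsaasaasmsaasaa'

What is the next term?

Rewriting the 20 symbols of smamsmsaasaasmsaasaa one by one yields sm am saa am sm am sm saa saa sm saa saa sm am sm saa saa sm saa saa; concatenated:

smamsaaamsmamsmsaasaasmsaasaasmamsmsaasaasmsaasaa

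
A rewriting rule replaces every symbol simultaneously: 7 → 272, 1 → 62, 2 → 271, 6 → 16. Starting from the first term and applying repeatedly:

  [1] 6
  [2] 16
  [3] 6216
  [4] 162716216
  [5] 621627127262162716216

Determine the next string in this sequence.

Rewriting the 21 symbols of 621627127262162716216 one by one yields 16 271 62 16 271 272 62 271 272 271 16 271 62 16 271 272 62 16 271 62 16; concatenated:

1627162162712726227127227116271621627127262162716216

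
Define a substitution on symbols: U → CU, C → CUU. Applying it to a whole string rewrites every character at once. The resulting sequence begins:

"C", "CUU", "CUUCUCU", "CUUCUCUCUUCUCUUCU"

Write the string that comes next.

Applying the rule to each of the 17 symbols of CUUCUCUCUUCUCUUCU gives the pieces CUU CU CU CUU CU CUU CU CUU CU CU CUU CU CUU CU CU CUU CU, which concatenate to the answer.

CUUCUCUCUUCUCUUCUCUUCUCUCUUCUCUUCUCUCUUCU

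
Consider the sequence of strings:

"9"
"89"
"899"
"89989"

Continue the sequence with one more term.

89989899

This is a Fibonacci-style word recurrence s(k) = s(k−1)·s(k−2): e.g. 89·9 = 899.
Continuing: 89989 · 899 gives term 5.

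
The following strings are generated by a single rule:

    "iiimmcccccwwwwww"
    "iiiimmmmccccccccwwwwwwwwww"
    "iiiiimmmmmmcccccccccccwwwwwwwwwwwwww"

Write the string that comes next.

Each string has the form i^{n+1} m^{2n-2} c^{3n-1} w^{4n-2}, where the shown terms are n = 2, 3, 4.
For the next term, n = 5, so the run lengths are 6, 8, 14, 18.

iiiiiimmmmmmmmccccccccccccccwwwwwwwwwwwwwwwwww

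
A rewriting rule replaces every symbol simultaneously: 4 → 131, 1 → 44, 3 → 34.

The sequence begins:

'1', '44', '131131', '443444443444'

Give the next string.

Expanding 443444443444: 4→131, 4→131, 3→34, 4→131, 4→131, 4→131, 4→131, 4→131, 3→34, 4→131, 4→131, 4→131. Concatenated: 131 131 34 131 131 131 131 131 34 131 131 131.

1311313413113113113113134131131131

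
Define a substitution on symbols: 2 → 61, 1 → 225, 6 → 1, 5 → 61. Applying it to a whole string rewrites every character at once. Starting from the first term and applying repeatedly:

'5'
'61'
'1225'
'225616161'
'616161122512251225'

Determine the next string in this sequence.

Replace each of the 18 characters of 616161122512251225 in place — 1 225 1 225 1 225 225 61 61 61 225 61 61 61 225 61 61 61 — and concatenate.

122512251225225616161225616161225616161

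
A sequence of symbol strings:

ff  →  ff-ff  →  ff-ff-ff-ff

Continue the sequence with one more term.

s(k+1) = s(k)·-·s(k) — each term doubles the last with '-' between the halves.
Doubling ff-ff-ff-ff with '-' between the halves:

ff-ff-ff-ff-ff-ff-ff-ff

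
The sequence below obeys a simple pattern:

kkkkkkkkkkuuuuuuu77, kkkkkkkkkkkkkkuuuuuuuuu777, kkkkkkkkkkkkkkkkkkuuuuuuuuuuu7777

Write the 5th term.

kkkkkkkkkkkkkkkkkkkkkkkkkkuuuuuuuuuuuuuuu777777

Reading off run lengths: k runs 10, 14, 18; u runs 7, 9, 11; 7 runs 2, 3, 4 — each is linear in n, where the shown terms are n = 2, 3, 4.
Setting n = 6 gives 26, 15, 6 characters in each block.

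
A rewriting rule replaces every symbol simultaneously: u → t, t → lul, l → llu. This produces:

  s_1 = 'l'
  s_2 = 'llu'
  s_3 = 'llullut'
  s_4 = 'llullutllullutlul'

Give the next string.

llullutllullutlulllullutllullutlulllutllu

Applying the rule to each of the 17 symbols of llullutllullutlul gives the pieces llu llu t llu llu t lul llu llu t llu llu t lul llu t llu, which concatenate to the answer.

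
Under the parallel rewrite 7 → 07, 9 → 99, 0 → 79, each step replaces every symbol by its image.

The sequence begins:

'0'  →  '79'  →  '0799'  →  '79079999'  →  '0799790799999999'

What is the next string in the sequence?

79079999079979079999999999999999

φ(0799790799999999) expands symbol-by-symbol to 79 07 99 99 07 99 79 07 99 99 99 99 99 99 99 99; joining the 16 pieces gives the next term.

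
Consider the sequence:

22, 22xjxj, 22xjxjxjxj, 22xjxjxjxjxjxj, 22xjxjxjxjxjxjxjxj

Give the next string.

Every step adds xjxj to the end: s(k+1) = s(k)·xjxj.
Applying this once more to 22xjxjxjxjxjxjxjxj:

22xjxjxjxjxjxjxjxjxjxj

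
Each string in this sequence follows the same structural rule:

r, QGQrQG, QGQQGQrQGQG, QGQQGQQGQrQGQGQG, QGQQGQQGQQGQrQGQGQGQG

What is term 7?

Every step adds QGQ to the front and QG to the end of the previous string.
From QGQQGQQGQQGQrQGQGQGQG, 2 further steps: QGQQGQQGQQGQrQGQGQGQG → QGQQGQQGQQGQQGQrQGQGQGQGQG → (answer).

QGQQGQQGQQGQQGQQGQrQGQGQGQGQGQG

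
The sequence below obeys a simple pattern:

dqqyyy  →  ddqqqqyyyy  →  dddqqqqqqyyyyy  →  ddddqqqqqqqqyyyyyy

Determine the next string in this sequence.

The n-th term is n d's then 2n q's then n+2 y's (n = 1, 2, …).
For the next term, n = 5, so the run lengths are 5, 10, 7.

dddddqqqqqqqqqqyyyyyyy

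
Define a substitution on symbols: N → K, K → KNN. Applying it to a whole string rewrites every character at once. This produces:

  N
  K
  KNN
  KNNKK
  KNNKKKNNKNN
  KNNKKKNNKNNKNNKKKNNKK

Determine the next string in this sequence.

Applying the rule to each of the 21 symbols of KNNKKKNNKNNKNNKKKNNKK gives the pieces KNN K K KNN KNN KNN K K KNN K K KNN K K KNN KNN KNN K K KNN KNN, which concatenate to the answer.

KNNKKKNNKNNKNNKKKNNKKKNNKKKNNKNNKNNKKKNNKNN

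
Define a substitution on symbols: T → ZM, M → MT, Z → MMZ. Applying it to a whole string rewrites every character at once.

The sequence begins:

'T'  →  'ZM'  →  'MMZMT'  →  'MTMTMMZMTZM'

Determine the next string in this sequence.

Apply φ to MTMTMMZMTZM symbol by symbol: M→MT, T→ZM, M→MT, T→ZM, M→MT, M→MT, Z→MMZ, M→MT, T→ZM, Z→MMZ, M→MT; joined: MT ZM MT ZM MT MT MMZ MT ZM MMZ MT.

MTZMMTZMMTMTMMZMTZMMMZMT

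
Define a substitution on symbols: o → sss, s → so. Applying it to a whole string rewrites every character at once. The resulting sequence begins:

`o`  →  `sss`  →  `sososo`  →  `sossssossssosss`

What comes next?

Replace each of the 15 characters of sossssossssosss in place — so sss so so so so sss so so so so sss so so so — and concatenate.

sossssosososossssosososossssososo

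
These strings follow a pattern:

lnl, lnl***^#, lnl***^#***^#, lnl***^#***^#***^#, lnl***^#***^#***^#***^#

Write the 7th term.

lnl***^#***^#***^#***^#***^#***^#

Each term is the previous one with ***^# appended.
From lnl***^#***^#***^#***^#, 2 further steps: lnl***^#***^#***^#***^# → lnl***^#***^#***^#***^#***^# → (answer).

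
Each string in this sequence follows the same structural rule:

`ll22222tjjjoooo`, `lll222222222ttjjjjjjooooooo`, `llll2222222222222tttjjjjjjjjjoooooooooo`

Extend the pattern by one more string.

lllll22222222222222222ttttjjjjjjjjjjjjooooooooooooo

The n-th term is n+1 l's then 4n+1 2's then n t's then 3n j's then 3n+1 o's (n = 1, 2, …).
For the next term, n = 4, so the run lengths are 5, 17, 4, 12, 13.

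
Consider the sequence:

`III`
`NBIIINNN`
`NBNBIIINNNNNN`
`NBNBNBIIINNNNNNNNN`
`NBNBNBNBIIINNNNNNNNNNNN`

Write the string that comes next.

Every step adds NB to the front and NNN to the end of the previous string.
One more step from NBNBNBNBIIINNNNNNNNNNNN gives the answer.

NBNBNBNBNBIIINNNNNNNNNNNNNNN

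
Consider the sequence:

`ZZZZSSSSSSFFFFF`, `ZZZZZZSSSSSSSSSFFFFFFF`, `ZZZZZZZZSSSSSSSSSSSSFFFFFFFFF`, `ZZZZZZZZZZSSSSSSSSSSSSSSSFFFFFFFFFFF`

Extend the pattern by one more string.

Reading off run lengths: Z runs 4, 6, 8, 10; S runs 6, 9, 12, 15; F runs 5, 7, 9, 11 — each is linear in n, where the shown terms are n = 2, 3, 4, 5.
At n = 6 the blocks have lengths 12, 18, 13.

ZZZZZZZZZZZZSSSSSSSSSSSSSSSSSSFFFFFFFFFFFFF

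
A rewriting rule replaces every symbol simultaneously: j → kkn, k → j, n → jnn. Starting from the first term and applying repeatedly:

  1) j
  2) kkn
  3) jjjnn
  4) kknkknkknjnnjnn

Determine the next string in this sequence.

jjjnnjjjnnjjjnnkknjnnjnnkknjnnjnn

Applying the rule to each of the 15 symbols of kknkknkknjnnjnn gives the pieces j j jnn j j jnn j j jnn kkn jnn jnn kkn jnn jnn, which concatenate to the answer.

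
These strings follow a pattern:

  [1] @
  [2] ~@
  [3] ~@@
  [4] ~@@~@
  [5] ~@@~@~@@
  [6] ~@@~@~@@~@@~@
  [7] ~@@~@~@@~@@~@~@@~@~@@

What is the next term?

~@@~@~@@~@@~@~@@~@~@@~@@~@~@@~@@~@

This is a Fibonacci-style word recurrence s(k) = s(k−1)·s(k−2): e.g. ~@·@ = ~@@.
The next term joins ~@@~@~@@~@@~@~@@~@~@@ and ~@@~@~@@~@@~@.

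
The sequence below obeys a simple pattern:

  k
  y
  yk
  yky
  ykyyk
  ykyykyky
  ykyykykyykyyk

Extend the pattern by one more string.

Each term (from the third on) is the previous term followed by the one before it: term 3 = y·k = yk.
The next term joins ykyykykyykyyk and ykyykyky.

ykyykykyykyykykyykyky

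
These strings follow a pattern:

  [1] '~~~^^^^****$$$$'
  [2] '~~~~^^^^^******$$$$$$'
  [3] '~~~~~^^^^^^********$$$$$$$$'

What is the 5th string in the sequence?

Reading off run lengths: ~ runs 3, 4, 5; ^ runs 4, 5, 6; * runs 4, 6, 8; $ runs 4, 6, 8 — each is linear in n, where the shown terms are n = 2, 3, 4.
At n = 6 the blocks have lengths 7, 8, 12, 12.

~~~~~~~^^^^^^^^************$$$$$$$$$$$$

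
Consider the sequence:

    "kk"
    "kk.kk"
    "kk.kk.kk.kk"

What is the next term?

Each string is two copies of the previous one joined by '.'.
Doubling kk.kk.kk.kk with '.' between the halves:

kk.kk.kk.kk.kk.kk.kk.kk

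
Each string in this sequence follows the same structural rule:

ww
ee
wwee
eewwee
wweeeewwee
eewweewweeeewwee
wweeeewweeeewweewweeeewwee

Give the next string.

eewweewweeeewweewweeeewweeeewweewweeeewwee

This is a Fibonacci-style word recurrence s(k) = s(k−2)·s(k−1): e.g. ww·ee = wwee.
The next term joins eewweewweeeewwee and wweeeewweeeewweewweeeewwee.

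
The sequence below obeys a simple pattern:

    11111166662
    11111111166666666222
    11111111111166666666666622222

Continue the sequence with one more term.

Reading off run lengths: 1 runs 6, 9, 12; 6 runs 4, 8, 12; 2 runs 1, 3, 5 — each is linear in n (n = 1, 2, …).
For the next term, n = 4, so the run lengths are 15, 16, 7.

11111111111111166666666666666662222222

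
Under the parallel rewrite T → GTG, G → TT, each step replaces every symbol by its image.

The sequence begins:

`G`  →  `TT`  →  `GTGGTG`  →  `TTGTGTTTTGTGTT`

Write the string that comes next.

GTGGTGTTGTGTTGTGGTGGTGGTGTTGTGTTGTGGTG

Replace each of the 14 characters of TTGTGTTTTGTGTT in place — GTG GTG TT GTG TT GTG GTG GTG GTG TT GTG TT GTG GTG — and concatenate.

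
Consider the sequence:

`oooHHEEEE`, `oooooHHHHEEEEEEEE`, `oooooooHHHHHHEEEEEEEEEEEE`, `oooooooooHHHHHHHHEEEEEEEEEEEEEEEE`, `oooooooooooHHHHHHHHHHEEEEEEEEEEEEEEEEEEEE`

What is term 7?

oooooooooooooooHHHHHHHHHHHHHHEEEEEEEEEEEEEEEEEEEEEEEEEEEE

The n-th term is 2n+1 o's then 2n H's then 4n E's (n = 1, 2, …).
At n = 7 the blocks have lengths 15, 14, 28.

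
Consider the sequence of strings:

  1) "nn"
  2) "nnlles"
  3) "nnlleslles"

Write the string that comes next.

The strings grow by a fixed suffix lles each time.
Applying this once more to nnlleslles:

nnlleslleslles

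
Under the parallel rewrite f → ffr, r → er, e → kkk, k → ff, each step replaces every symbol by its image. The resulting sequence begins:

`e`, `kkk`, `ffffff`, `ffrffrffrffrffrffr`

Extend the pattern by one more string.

Applying the rule to each of the 18 symbols of ffrffrffrffrffrffr gives the pieces ffr ffr er ffr ffr er ffr ffr er ffr ffr er ffr ffr er ffr ffr er, which concatenate to the answer.

ffrffrerffrffrerffrffrerffrffrerffrffrerffrffrer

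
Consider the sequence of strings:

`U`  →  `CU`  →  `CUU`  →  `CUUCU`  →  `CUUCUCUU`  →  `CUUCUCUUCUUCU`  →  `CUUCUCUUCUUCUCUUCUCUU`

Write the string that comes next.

CUUCUCUUCUUCUCUUCUCUUCUUCUCUUCUUCU

This is a Fibonacci-style word recurrence s(k) = s(k−1)·s(k−2): e.g. CU·U = CUU.
Continuing: CUUCUCUUCUUCUCUUCUCUU · CUUCUCUUCUUCU gives term 8.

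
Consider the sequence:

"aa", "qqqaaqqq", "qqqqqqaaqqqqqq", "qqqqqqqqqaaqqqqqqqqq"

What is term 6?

qqqqqqqqqqqqqqqaaqqqqqqqqqqqqqqq

Every step adds qqq to the front and qqq to the end of the previous string.
From qqqqqqqqqaaqqqqqqqqq, 2 further steps: qqqqqqqqqaaqqqqqqqqq → qqqqqqqqqqqqaaqqqqqqqqqqqq → (answer).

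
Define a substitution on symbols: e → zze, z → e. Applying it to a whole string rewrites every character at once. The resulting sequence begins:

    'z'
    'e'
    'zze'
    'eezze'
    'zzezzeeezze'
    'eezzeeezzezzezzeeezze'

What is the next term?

Applying the rule to each of the 21 symbols of eezzeeezzezzezzeeezze gives the pieces zze zze e e zze zze zze e e zze e e zze e e zze zze zze e e zze, which concatenate to the answer.

zzezzeeezzezzezzeeezzeeezzeeezzezzezzeeezze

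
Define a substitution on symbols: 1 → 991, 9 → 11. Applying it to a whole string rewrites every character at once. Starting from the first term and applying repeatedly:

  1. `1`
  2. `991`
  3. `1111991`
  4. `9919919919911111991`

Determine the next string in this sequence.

Rewriting the 19 symbols of 9919919919911111991 one by one yields 11 11 991 11 11 991 11 11 991 11 11 991 991 991 991 991 11 11 991; concatenated:

11119911111991111199111119919919919919911111991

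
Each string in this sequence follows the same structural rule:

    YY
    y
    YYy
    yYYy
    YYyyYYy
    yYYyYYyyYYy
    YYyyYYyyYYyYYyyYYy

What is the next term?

From term 3 onward, concatenate the second-to-last term with the last: YY·y = YYy, y·YYy = yYYy, …
The next term joins yYYyYYyyYYy and YYyyYYyyYYyYYyyYYy.

yYYyYYyyYYyYYyyYYyyYYyYYyyYYy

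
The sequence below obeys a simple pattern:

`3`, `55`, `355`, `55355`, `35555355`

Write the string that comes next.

From term 3 onward, concatenate the second-to-last term with the last: 3·55 = 355, 55·355 = 55355, …
So term 6 is 55355·35555355.

5535535555355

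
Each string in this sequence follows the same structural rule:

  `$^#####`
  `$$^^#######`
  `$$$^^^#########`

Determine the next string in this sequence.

Each string has the form $^{n-1} ^^{n-1} #^{2n+1}, where the shown terms are n = 2, 3, 4.
At n = 5 the blocks have lengths 4, 4, 11.

$$$$^^^^###########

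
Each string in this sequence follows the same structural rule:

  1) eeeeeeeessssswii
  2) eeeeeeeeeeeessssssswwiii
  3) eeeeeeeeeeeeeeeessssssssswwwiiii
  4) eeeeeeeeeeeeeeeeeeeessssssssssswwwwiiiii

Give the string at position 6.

Each string has the form e^{4n} s^{2n+1} w^{n-1} i^{n}, where the shown terms are n = 2, 3, 4, 5.
Setting n = 7 gives 28, 15, 6, 7 characters in each block.

eeeeeeeeeeeeeeeeeeeeeeeeeeeessssssssssssssswwwwwwiiiiiii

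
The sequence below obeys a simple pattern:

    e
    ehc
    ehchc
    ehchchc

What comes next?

Each term is the previous one with hc appended.
Applying this once more to ehchchc:

ehchchchc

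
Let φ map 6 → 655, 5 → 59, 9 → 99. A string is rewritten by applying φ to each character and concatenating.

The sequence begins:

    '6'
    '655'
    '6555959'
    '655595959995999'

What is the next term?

6555959599959995999999959999999

φ(655595959995999) expands symbol-by-symbol to 655 59 59 59 99 59 99 59 99 99 99 59 99 99 99; joining the 15 pieces gives the next term.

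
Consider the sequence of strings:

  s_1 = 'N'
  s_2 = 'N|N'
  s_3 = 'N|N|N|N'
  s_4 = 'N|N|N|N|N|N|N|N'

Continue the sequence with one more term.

Every step duplicates the string with '|' between the halves.
One more doubling of N|N|N|N|N|N|N|N gives the answer.

N|N|N|N|N|N|N|N|N|N|N|N|N|N|N|N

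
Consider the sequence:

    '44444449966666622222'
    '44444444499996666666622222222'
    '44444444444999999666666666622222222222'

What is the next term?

The n-th term is 2n+3 4's then 2n-2 9's then 2n+2 6's then 3n-1 2's, where the shown terms are n = 2, 3, 4.
At n = 5 the blocks have lengths 13, 8, 12, 14.

44444444444449999999966666666666622222222222222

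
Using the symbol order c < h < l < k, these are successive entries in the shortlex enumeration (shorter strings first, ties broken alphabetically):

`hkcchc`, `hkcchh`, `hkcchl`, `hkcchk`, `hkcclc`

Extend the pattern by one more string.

hkcclh

The successor of hkcclc increments the rightmost position that isn't already k and resets every position after it to c.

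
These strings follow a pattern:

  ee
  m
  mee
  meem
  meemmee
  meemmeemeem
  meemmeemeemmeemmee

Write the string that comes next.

Each term (from the third on) is the previous term followed by the one before it: term 3 = m·ee = mee.
Continuing: meemmeemeemmeemmee · meemmeemeem gives term 8.

meemmeemeemmeemmeemeemmeemeem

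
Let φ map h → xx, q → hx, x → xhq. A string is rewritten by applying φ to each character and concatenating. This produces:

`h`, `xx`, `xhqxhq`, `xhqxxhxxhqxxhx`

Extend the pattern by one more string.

Rewriting the 14 symbols of xhqxxhxxhqxxhx one by one yields xhq xx hx xhq xhq xx xhq xhq xx hx xhq xhq xx xhq; concatenated:

xhqxxhxxhqxhqxxxhqxhqxxhxxhqxhqxxxhq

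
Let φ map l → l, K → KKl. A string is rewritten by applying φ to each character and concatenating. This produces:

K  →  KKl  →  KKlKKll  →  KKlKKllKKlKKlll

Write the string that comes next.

Rewriting the 15 symbols of KKlKKllKKlKKlll one by one yields KKl KKl l KKl KKl l l KKl KKl l KKl KKl l l l; concatenated:

KKlKKllKKlKKlllKKlKKllKKlKKllll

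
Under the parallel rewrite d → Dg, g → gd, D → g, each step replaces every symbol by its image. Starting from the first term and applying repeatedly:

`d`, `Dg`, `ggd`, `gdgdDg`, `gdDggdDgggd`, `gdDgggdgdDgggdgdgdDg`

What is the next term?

Rewriting the 20 symbols of gdDgggdgdDgggdgdgdDg one by one yields gd Dg g gd gd gd Dg gd Dg g gd gd gd Dg gd Dg gd Dg g gd; concatenated:

gdDgggdgdgdDggdDgggdgdgdDggdDggdDgggd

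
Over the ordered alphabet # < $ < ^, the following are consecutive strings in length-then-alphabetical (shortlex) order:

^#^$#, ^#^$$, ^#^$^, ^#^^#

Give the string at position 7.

Continuing the enumeration 3 steps past ^#^^#: ^#^^# → ^#^^$ → ^#^^^ → (answer).

^$###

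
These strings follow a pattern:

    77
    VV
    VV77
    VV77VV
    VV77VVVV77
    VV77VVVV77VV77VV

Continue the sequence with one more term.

Each term (from the third on) is the previous term followed by the one before it: term 3 = VV·77 = VV77.
The next term joins VV77VVVV77VV77VV and VV77VVVV77.

VV77VVVV77VV77VVVV77VVVV77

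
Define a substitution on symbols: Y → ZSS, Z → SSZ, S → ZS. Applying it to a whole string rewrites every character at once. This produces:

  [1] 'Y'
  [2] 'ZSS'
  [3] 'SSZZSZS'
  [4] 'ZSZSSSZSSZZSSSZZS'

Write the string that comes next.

Applying the rule to each of the 17 symbols of ZSZSSSZSSZZSSSZZS gives the pieces SSZ ZS SSZ ZS ZS ZS SSZ ZS ZS SSZ SSZ ZS ZS ZS SSZ SSZ ZS, which concatenate to the answer.

SSZZSSSZZSZSZSSSZZSZSSSZSSZZSZSZSSSZSSZZS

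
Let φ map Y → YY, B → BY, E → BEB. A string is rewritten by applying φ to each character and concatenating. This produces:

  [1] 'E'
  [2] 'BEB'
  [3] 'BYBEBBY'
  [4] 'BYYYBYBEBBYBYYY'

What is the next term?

Rewriting the 15 symbols of BYYYBYBEBBYBYYY one by one yields BY YY YY YY BY YY BY BEB BY BY YY BY YY YY YY; concatenated:

BYYYYYYYBYYYBYBEBBYBYYYBYYYYYYY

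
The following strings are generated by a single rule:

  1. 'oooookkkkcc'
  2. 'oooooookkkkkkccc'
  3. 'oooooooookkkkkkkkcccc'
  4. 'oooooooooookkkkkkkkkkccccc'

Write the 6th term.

Each string has the form o^{2n+1} k^{2n} c^{n}, where the shown terms are n = 2, 3, 4, 5.
Setting n = 7 gives 15, 14, 7 characters in each block.

oooooooooooooookkkkkkkkkkkkkkccccccc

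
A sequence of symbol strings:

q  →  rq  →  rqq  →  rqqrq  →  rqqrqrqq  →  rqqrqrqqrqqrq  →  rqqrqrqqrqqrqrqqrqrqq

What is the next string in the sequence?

rqqrqrqqrqqrqrqqrqrqqrqqrqrqqrqqrq

Each term (from the third on) is the previous term followed by the one before it: term 3 = rq·q = rqq.
So term 8 is rqqrqrqqrqqrqrqqrqrqq·rqqrqrqqrqqrq.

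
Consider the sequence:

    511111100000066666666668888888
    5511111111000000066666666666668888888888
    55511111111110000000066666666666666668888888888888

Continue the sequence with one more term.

Term n consists of n-2 5's, followed by 2n 1's, followed by n+3 0's, followed by 3n+1 6's, followed by 3n-2 8's, where the shown terms are n = 3, 4, 5.
For the next term, n = 6, so the run lengths are 4, 12, 9, 19, 16.

555511111111111100000000066666666666666666668888888888888888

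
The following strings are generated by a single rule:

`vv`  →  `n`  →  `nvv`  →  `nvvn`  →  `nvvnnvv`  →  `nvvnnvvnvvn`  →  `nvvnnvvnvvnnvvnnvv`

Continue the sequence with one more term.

From term 3 onward, concatenate the last term with the second-to-last: n·vv = nvv, nvv·n = nvvn, …
Continuing: nvvnnvvnvvnnvvnnvv · nvvnnvvnvvn gives term 8.

nvvnnvvnvvnnvvnnvvnvvnnvvnvvn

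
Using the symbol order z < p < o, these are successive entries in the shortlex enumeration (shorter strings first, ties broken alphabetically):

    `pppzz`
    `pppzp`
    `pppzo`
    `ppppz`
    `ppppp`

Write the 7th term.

Advancing 2 positions from ppppp through ppppp → ppppo reaches term 7.

pppoz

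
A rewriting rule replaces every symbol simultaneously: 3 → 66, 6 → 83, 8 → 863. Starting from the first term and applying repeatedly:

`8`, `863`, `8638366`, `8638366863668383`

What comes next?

8638366863668383863836683838636686366

Replace each of the 16 characters of 8638366863668383 in place — 863 83 66 863 66 83 83 863 83 66 83 83 863 66 863 66 — and concatenate.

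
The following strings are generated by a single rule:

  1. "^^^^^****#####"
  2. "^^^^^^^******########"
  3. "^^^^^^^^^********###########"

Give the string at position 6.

Term n consists of 2n+1 ^'s, followed by 2n *'s, followed by 3n-1 #'s, where the shown terms are n = 2, 3, 4.
At n = 7 the blocks have lengths 15, 14, 20.

^^^^^^^^^^^^^^^**************####################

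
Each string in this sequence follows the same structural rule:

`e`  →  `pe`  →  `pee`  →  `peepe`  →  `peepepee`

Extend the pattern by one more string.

From term 3 onward, concatenate the last term with the second-to-last: pe·e = pee, pee·pe = peepe, …
Continuing: peepepee · peepe gives term 6.

peepepeepeepe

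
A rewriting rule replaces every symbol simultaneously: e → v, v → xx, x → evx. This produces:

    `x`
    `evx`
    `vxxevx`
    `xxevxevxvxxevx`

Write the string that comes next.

Replace each of the 14 characters of xxevxevxvxxevx in place — evx evx v xx evx v xx evx xx evx evx v xx evx — and concatenate.

evxevxvxxevxvxxevxxxevxevxvxxevx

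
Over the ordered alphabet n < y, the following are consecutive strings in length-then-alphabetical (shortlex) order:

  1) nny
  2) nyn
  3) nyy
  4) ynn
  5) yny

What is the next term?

Treat yny as a base-2 numeral over the given alphabet and add one, carrying through any trailing y's.

yyn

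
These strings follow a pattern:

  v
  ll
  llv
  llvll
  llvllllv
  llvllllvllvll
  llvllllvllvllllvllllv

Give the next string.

Each term (from the third on) is the previous term followed by the one before it: term 3 = ll·v = llv.
So term 8 is llvllllvllvllllvllllv·llvllllvllvll.

llvllllvllvllllvllllvllvllllvllvll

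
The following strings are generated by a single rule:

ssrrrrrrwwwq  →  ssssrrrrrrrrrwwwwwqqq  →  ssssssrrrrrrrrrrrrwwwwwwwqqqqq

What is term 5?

ssssssssssrrrrrrrrrrrrrrrrrrwwwwwwwwwwwqqqqqqqqq

Each string has the form s^{2n} r^{3n+3} w^{2n+1} q^{2n-1} (n = 1, 2, …).
At n = 5 the blocks have lengths 10, 18, 11, 9.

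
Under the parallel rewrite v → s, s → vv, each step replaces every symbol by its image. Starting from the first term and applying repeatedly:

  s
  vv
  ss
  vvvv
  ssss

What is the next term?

vvvvvvvv

Expanding ssss: s→vv, s→vv, s→vv, s→vv. Concatenated: vv vv vv vv.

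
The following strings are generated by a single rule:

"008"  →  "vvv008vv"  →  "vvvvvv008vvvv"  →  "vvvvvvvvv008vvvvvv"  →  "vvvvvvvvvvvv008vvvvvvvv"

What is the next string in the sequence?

vvvvvvvvvvvvvvv008vvvvvvvvvv

s(k+1) = vvv·s(k)·vv, so each term gains vvv as a prefix and vv as a suffix.
So the next term is vvv·vvvvvvvvvvvv008vvvvvvvv·vv.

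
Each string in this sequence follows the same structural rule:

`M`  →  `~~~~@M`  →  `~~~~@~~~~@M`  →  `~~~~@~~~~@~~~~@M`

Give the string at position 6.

Every step adds ~~~~@ at the front: s(k+1) = ~~~~@·s(k).
From ~~~~@~~~~@~~~~@M, 2 further steps: ~~~~@~~~~@~~~~@M → ~~~~@~~~~@~~~~@~~~~@M → (answer).

~~~~@~~~~@~~~~@~~~~@~~~~@M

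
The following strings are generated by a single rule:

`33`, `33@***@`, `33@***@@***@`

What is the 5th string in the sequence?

Each term is the previous one with @***@ appended.
From 33@***@@***@, 2 further steps: 33@***@@***@ → 33@***@@***@@***@ → (answer).

33@***@@***@@***@@***@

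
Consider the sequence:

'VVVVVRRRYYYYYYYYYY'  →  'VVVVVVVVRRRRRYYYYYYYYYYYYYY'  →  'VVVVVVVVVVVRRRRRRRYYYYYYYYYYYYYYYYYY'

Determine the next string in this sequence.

The n-th term is 3n-1 V's then 2n-1 R's then 4n+2 Y's, where the shown terms are n = 2, 3, 4.
For the next term, n = 5, so the run lengths are 14, 9, 22.

VVVVVVVVVVVVVVRRRRRRRRRYYYYYYYYYYYYYYYYYYYYYY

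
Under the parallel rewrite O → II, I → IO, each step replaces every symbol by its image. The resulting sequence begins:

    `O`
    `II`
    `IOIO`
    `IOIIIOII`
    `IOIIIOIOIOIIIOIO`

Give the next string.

Rewriting the 16 symbols of IOIIIOIOIOIIIOIO one by one yields IO II IO IO IO II IO II IO II IO IO IO II IO II; concatenated:

IOIIIOIOIOIIIOIIIOIIIOIOIOIIIOII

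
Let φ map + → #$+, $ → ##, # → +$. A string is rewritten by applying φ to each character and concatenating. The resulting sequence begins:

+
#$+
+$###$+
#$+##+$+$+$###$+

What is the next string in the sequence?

+$###$++$+$#$+###$+###$+##+$+$+$###$+

φ(#$+##+$+$+$###$+) expands symbol-by-symbol to +$ ## #$+ +$ +$ #$+ ## #$+ ## #$+ ## +$ +$ +$ ## #$+; joining the 16 pieces gives the next term.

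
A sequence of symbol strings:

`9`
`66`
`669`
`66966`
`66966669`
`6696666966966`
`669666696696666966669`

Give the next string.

Each term (from the third on) is the previous term followed by the one before it: term 3 = 66·9 = 669.
Continuing: 669666696696666966669 · 6696666966966 gives term 8.

6696666966966669666696696666966966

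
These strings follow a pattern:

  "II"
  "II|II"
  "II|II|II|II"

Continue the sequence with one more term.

Every step duplicates the string with '|' between the halves.
Doubling II|II|II|II with '|' between the halves:

II|II|II|II|II|II|II|II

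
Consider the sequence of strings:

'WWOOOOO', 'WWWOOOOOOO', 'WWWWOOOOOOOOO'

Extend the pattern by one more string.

WWWWWOOOOOOOOOOO

Each string has the form W^{n} O^{2n+1}, where the shown terms are n = 2, 3, 4.
At n = 5 the blocks have lengths 5, 11.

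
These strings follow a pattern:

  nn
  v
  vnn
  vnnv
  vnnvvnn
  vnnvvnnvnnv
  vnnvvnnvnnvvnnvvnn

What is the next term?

vnnvvnnvnnvvnnvvnnvnnvvnnvnnv

From term 3 onward, concatenate the last term with the second-to-last: v·nn = vnn, vnn·v = vnnv, …
So term 8 is vnnvvnnvnnvvnnvvnn·vnnvvnnvnnv.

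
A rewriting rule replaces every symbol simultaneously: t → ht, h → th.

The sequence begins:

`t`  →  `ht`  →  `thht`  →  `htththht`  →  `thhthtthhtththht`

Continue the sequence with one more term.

htththhtthhthtththhthtthhtththht

Replace each of the 16 characters of thhthtthhtththht in place — ht th th ht th ht ht th th ht ht th ht th th ht — and concatenate.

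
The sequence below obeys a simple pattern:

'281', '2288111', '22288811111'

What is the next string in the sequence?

222288881111111

Term n consists of n 2's, followed by n 8's, followed by 2n-1 1's (n = 1, 2, …).
Setting n = 4 gives 4, 4, 7 characters in each block.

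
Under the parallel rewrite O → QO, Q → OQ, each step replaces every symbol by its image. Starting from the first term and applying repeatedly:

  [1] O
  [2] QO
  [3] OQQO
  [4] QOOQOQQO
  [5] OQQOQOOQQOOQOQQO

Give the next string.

QOOQOQQOOQQOQOOQOQQOQOOQQOOQOQQO

Applying the rule to each of the 16 symbols of OQQOQOOQQOOQOQQO gives the pieces QO OQ OQ QO OQ QO QO OQ OQ QO QO OQ QO OQ OQ QO, which concatenate to the answer.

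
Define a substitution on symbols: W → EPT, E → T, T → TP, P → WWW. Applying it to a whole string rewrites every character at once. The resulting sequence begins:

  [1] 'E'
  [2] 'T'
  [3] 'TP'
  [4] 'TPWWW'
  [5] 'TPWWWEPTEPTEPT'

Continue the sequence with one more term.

φ(TPWWWEPTEPTEPT) expands symbol-by-symbol to TP WWW EPT EPT EPT T WWW TP T WWW TP T WWW TP; joining the 14 pieces gives the next term.

TPWWWEPTEPTEPTTWWWTPTWWWTPTWWWTP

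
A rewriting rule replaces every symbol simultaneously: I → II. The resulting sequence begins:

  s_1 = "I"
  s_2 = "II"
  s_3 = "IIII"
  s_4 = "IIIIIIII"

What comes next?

IIIIIIIIIIIIIIII

Apply φ to IIIIIIII symbol by symbol: I→II, I→II, I→II, I→II, I→II, I→II, I→II, I→II; joined: II II II II II II II II.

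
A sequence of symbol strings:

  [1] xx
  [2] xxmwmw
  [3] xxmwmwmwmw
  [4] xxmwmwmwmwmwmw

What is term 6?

xxmwmwmwmwmwmwmwmwmwmw

The strings grow by a fixed suffix mwmw each time.
From xxmwmwmwmwmwmw, 2 further steps: xxmwmwmwmwmwmw → xxmwmwmwmwmwmwmwmw → (answer).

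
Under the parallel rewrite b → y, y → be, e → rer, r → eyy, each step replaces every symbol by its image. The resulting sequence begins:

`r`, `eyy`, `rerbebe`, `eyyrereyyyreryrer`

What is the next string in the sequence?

rerbebeeyyrereyyrerbebebeeyyrereyybeeyyrereyy

φ(eyyrereyyyreryrer) expands symbol-by-symbol to rer be be eyy rer eyy rer be be be eyy rer eyy be eyy rer eyy; joining the 17 pieces gives the next term.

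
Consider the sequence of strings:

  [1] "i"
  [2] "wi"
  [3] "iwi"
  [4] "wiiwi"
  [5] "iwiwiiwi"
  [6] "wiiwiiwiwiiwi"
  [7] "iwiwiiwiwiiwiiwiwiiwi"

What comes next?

This is a Fibonacci-style word recurrence s(k) = s(k−2)·s(k−1): e.g. i·wi = iwi.
So term 8 is wiiwiiwiwiiwi·iwiwiiwiwiiwiiwiwiiwi.

wiiwiiwiwiiwiiwiwiiwiwiiwiiwiwiiwi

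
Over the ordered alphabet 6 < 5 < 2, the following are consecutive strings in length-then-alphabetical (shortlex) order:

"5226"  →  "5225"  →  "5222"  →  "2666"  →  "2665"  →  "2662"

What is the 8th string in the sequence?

2655

Advancing 2 positions from 2662 through 2662 → 2656 reaches term 8.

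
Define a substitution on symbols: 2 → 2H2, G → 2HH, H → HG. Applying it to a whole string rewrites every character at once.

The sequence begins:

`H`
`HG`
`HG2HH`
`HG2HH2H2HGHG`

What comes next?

Expanding HG2HH2H2HGHG: H→HG, G→2HH, 2→2H2, H→HG, H→HG, 2→2H2, H→HG, 2→2H2, H→HG, G→2HH, H→HG, G→2HH. Concatenated: HG 2HH 2H2 HG HG 2H2 HG 2H2 HG 2HH HG 2HH.

HG2HH2H2HGHG2H2HG2H2HG2HHHG2HH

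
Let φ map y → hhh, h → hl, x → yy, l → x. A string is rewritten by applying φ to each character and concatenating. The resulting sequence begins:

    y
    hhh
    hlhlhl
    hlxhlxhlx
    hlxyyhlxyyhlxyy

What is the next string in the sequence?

hlxyyhhhhhhhlxyyhhhhhhhlxyyhhhhhh

Replace each of the 15 characters of hlxyyhlxyyhlxyy in place — hl x yy hhh hhh hl x yy hhh hhh hl x yy hhh hhh — and concatenate.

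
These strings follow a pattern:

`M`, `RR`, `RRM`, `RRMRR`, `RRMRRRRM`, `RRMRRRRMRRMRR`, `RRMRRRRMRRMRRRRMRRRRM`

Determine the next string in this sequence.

This is a Fibonacci-style word recurrence s(k) = s(k−1)·s(k−2): e.g. RR·M = RRM.
Continuing: RRMRRRRMRRMRRRRMRRRRM · RRMRRRRMRRMRR gives term 8.

RRMRRRRMRRMRRRRMRRRRMRRMRRRRMRRMRR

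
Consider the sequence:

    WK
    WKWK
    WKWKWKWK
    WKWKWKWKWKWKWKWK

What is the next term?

WKWKWKWKWKWKWKWKWKWKWKWKWKWKWKWK

Each string is two copies of the previous one concatenated.
So the next term is two copies of WKWKWKWKWKWKWKWK.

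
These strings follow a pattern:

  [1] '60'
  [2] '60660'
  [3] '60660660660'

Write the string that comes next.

Each string is two copies of the previous one joined by '6'.
One more doubling of 60660660660 gives the answer.

60660660660660660660660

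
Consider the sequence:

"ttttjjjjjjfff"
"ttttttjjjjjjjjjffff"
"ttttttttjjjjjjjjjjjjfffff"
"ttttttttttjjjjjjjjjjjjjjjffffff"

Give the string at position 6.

Term n consists of 2n t's, followed by 3n j's, followed by n+1 f's, where the shown terms are n = 2, 3, 4, 5.
At n = 7 the blocks have lengths 14, 21, 8.

ttttttttttttttjjjjjjjjjjjjjjjjjjjjjffffffff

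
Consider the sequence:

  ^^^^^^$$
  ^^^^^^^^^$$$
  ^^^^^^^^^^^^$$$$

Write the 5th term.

^^^^^^^^^^^^^^^^^^$$$$$$

Reading off run lengths: ^ runs 6, 9, 12; $ runs 2, 3, 4 — each is linear in n, where the shown terms are n = 2, 3, 4.
Setting n = 6 gives 18, 6 characters in each block.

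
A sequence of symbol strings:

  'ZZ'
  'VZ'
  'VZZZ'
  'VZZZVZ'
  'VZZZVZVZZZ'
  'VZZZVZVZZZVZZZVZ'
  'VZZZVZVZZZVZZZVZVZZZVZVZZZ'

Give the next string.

VZZZVZVZZZVZZZVZVZZZVZVZZZVZZZVZVZZZVZZZVZ

From term 3 onward, concatenate the last term with the second-to-last: VZ·ZZ = VZZZ, VZZZ·VZ = VZZZVZ, …
Continuing: VZZZVZVZZZVZZZVZVZZZVZVZZZ · VZZZVZVZZZVZZZVZ gives term 8.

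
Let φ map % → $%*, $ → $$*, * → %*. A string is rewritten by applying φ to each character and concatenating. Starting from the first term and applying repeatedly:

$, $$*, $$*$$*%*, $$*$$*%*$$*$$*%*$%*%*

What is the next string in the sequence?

Rewriting the 21 symbols of $$*$$*%*$$*$$*%*$%*%* one by one yields $$* $$* %* $$* $$* %* $%* %* $$* $$* %* $$* $$* %* $%* %* $$* $%* %* $%* %*; concatenated:

$$*$$*%*$$*$$*%*$%*%*$$*$$*%*$$*$$*%*$%*%*$$*$%*%*$%*%*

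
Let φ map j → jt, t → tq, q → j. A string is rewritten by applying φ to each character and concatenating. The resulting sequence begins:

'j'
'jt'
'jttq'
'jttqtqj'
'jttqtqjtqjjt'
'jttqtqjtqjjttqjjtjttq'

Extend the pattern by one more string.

jttqtqjtqjjttqjjtjttqtqjjtjttqjttqtqj

φ(jttqtqjtqjjttqjjtjttq) expands symbol-by-symbol to jt tq tq j tq j jt tq j jt jt tq tq j jt jt tq jt tq tq j; joining the 21 pieces gives the next term.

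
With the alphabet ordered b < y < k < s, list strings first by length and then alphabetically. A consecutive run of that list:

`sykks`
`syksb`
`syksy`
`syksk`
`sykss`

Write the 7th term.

sysby

Stepping forward 2 times from sykss: sykss → sysbb, then the target.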